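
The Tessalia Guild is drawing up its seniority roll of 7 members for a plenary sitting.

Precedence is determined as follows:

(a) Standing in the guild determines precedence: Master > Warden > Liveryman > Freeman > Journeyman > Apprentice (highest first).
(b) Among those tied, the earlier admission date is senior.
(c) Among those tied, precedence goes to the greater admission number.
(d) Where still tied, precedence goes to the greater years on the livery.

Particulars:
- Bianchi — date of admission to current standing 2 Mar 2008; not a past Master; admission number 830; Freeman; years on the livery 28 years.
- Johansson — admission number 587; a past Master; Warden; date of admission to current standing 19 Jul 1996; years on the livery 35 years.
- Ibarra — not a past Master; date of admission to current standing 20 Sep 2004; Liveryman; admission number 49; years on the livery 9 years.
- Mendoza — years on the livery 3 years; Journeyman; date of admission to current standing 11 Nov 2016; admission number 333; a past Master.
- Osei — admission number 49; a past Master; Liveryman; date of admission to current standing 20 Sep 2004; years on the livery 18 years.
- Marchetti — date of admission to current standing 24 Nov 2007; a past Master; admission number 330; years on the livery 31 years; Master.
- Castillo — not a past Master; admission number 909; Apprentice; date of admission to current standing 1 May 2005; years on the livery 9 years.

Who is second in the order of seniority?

By standing in the guild: Marchetti (Master); then Johansson (Warden); then Osei and Ibarra (Liveryman); then Bianchi (Freeman); then Mendoza (Journeyman); then Castillo (Apprentice).
Osei and Ibarra both have date of admission to current standing 20 Sep 2004, so the next rule applies.
Osei and Ibarra both have admission number 49, so the next rule applies.
Among Osei and Ibarra, by years on the livery (higher first): Osei (18 years) before Ibarra (9 years).
Order: Marchetti, Johansson, Osei, Ibarra, Bianchi, Mendoza, Castillo.

Johansson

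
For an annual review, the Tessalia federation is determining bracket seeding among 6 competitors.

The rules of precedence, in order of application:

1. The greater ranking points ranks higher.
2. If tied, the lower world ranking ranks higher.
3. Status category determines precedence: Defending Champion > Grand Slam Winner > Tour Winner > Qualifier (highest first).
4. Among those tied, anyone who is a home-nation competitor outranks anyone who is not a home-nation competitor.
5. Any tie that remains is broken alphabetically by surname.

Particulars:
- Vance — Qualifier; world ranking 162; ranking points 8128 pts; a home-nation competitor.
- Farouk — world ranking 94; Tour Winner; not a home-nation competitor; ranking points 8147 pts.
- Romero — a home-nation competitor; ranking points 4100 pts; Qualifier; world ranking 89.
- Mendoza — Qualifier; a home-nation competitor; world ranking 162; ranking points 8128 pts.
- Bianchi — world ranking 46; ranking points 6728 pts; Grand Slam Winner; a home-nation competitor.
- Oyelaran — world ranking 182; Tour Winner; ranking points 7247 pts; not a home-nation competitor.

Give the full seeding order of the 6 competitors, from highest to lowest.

Farouk, Mendoza, Vance, Oyelaran, Bianchi, Romero

By ranking points (higher first): Farouk (8147 pts); then Mendoza and Vance (both 8128 pts); then Oyelaran (7247 pts); then Bianchi (6728 pts); then Romero (4100 pts).
Mendoza and Vance both have world ranking 162, so the next rule applies.
Mendoza and Vance are each Qualifier, so the next rule applies.
Mendoza and Vance are each a home-nation competitor, so the next rule applies.
Among Mendoza and Vance, alphabetically by surname: Mendoza before Vance.
Full order: Farouk, Mendoza, Vance, Oyelaran, Bianchi, Romero.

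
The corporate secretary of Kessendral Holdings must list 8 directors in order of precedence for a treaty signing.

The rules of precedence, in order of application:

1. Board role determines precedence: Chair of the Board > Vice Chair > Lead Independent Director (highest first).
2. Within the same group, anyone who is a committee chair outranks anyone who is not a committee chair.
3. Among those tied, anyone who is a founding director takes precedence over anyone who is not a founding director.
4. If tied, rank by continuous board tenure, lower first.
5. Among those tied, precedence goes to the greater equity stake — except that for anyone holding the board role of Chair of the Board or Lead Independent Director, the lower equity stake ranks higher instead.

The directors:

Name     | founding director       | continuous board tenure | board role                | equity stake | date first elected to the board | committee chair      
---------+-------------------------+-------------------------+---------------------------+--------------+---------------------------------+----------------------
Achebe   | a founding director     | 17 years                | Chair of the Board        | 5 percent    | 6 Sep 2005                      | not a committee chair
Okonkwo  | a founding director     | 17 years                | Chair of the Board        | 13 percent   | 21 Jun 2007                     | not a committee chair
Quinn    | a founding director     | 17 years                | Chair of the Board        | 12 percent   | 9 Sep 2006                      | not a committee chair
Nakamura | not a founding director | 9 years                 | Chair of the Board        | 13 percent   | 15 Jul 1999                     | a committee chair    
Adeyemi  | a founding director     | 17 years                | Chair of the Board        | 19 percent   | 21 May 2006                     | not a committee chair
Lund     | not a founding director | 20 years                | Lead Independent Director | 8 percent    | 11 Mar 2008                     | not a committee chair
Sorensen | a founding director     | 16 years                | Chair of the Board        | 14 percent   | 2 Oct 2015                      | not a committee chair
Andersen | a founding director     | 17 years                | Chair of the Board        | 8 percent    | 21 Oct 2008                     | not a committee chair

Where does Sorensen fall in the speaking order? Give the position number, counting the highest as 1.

By board role: Nakamura, Sorensen, Achebe, Andersen, Quinn, Okonkwo and Adeyemi (Chair of the Board); then Lund (Lead Independent Director).
Among Nakamura, Sorensen, Achebe, Andersen, Quinn, Okonkwo and Adeyemi, a committee chair before not a committee chair: Nakamura (a committee chair) before Sorensen, Achebe, Andersen, Quinn, Okonkwo and Adeyemi (not a committee chair).
Sorensen, Achebe, Andersen, Quinn, Okonkwo and Adeyemi are each a founding director, so the next rule applies.
Among Sorensen, Achebe, Andersen, Quinn, Okonkwo and Adeyemi, by continuous board tenure (lower first): Sorensen (16 years) before Achebe, Andersen, Quinn, Okonkwo and Adeyemi (17 years).
Among Achebe, Andersen, Quinn, Okonkwo and Adeyemi, by equity stake (lower first) (reversed rule for this group): Achebe (5 percent) before Andersen (8 percent) before Quinn (12 percent) before Okonkwo (13 percent) before Adeyemi (19 percent).
Order: Nakamura, Sorensen, Achebe, Andersen, Quinn, Okonkwo, Adeyemi, Lund. So position 2.

2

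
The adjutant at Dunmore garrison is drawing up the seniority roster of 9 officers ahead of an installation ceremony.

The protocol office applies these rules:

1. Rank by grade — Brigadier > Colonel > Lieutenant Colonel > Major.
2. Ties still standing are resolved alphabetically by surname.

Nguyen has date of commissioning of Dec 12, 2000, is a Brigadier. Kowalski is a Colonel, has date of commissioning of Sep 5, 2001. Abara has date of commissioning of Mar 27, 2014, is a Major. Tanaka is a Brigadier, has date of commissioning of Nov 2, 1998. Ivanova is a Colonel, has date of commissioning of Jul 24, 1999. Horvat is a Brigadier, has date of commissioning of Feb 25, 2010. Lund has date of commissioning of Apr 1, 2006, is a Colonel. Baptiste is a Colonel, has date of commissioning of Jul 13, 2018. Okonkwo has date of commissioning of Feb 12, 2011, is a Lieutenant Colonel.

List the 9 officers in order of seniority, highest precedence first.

Horvat, Nguyen, Tanaka, Baptiste, Ivanova, Kowalski, Lund, Okonkwo, Abara

By grade: Horvat, Nguyen and Tanaka (Brigadier); then Baptiste, Ivanova, Kowalski and Lund (Colonel); then Okonkwo (Lieutenant Colonel); then Abara (Major).
Among Horvat, Nguyen and Tanaka, alphabetically by surname: Horvat before Nguyen before Tanaka.
Among Baptiste, Ivanova, Kowalski and Lund, alphabetically by surname: Baptiste before Ivanova before Kowalski before Lund.
Full order: Horvat, Nguyen, Tanaka, Baptiste, Ivanova, Kowalski, Lund, Okonkwo, Abara.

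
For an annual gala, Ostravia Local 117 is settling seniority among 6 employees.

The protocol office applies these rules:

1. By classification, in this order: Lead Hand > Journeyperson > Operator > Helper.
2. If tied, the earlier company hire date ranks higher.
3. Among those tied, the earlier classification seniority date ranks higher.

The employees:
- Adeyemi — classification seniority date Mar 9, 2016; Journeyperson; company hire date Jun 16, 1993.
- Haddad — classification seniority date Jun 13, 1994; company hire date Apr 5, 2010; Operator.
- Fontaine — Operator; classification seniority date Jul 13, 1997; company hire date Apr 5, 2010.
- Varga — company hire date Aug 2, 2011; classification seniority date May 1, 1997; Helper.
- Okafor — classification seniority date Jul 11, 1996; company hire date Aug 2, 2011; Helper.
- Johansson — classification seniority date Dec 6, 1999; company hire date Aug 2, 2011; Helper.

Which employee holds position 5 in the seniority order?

Varga

By classification: Adeyemi (Journeyperson); then Haddad and Fontaine (Operator); then Okafor, Varga and Johansson (Helper).
Haddad and Fontaine both have company hire date Apr 5, 2010, so the next rule applies.
Among Haddad and Fontaine, by classification seniority date (earlier first): Haddad (Jun 13, 1994) before Fontaine (Jul 13, 1997).
Okafor, Varga and Johansson all have company hire date Aug 2, 2011, so the next rule applies.
Among Okafor, Varga and Johansson, by classification seniority date (earlier first): Okafor (Jul 11, 1996) before Varga (May 1, 1997) before Johansson (Dec 6, 1999).
Order: Adeyemi, Haddad, Fontaine, Okafor, Varga, Johansson.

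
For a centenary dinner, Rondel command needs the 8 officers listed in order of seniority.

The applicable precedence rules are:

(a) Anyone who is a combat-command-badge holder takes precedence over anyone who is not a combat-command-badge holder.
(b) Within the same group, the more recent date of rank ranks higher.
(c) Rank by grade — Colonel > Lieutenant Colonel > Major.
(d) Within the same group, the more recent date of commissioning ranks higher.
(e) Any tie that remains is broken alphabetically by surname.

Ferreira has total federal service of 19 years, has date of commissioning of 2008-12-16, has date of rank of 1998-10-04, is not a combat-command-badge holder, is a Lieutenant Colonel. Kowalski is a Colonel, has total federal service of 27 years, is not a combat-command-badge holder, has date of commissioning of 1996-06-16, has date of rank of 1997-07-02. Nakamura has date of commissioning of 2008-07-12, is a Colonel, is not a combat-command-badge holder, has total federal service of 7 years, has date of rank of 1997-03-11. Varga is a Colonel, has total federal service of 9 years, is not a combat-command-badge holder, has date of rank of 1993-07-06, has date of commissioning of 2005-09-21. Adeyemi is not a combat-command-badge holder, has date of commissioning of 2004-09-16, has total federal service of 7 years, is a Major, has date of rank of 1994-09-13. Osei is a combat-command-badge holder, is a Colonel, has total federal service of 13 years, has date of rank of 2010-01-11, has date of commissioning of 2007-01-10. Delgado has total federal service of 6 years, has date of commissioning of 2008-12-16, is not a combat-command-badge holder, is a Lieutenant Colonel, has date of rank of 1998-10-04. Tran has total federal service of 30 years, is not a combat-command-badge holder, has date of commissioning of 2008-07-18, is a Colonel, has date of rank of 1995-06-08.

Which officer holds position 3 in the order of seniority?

By the first rule: Osei (a combat-command-badge holder); then Delgado, Ferreira, Kowalski, Nakamura, Tran, Adeyemi and Varga (each not a combat-command-badge holder).
Among Delgado, Ferreira, Kowalski, Nakamura, Tran, Adeyemi and Varga, by date of rank (later first): Delgado and Ferreira (1998-10-04) before Kowalski (1997-07-02) before Nakamura (1997-03-11) before Tran (1995-06-08) before Adeyemi (1994-09-13) before Varga (1993-07-06).
Delgado and Ferreira are each Lieutenant Colonel, so the next rule applies.
Delgado and Ferreira both have date of commissioning 2008-12-16, so the next rule applies.
Among Delgado and Ferreira, alphabetically by surname: Delgado before Ferreira.
Order: Osei, Delgado, Ferreira, Kowalski, Nakamura, Tran, Adeyemi, Varga.

Ferreira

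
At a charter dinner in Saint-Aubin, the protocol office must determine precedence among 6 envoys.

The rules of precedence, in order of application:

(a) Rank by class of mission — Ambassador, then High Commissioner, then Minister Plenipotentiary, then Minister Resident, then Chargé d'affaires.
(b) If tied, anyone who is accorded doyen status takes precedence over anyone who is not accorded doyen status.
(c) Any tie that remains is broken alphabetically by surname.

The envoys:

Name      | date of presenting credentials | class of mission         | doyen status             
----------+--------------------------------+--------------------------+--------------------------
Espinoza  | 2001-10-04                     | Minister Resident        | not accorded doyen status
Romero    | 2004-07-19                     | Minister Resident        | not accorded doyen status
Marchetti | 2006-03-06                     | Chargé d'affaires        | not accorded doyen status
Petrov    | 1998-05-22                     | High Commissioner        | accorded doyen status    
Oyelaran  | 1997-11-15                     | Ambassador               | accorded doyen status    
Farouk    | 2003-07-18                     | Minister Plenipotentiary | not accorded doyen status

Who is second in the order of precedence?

Petrov

By class of mission: Oyelaran (Ambassador); then Petrov (High Commissioner); then Farouk (Minister Plenipotentiary); then Espinoza and Romero (Minister Resident); then Marchetti (Chargé d'affaires).
Espinoza and Romero are each not accorded doyen status, so the next rule applies.
Among Espinoza and Romero, alphabetically by surname: Espinoza before Romero.
Order: Oyelaran, Petrov, Farouk, Espinoza, Romero, Marchetti.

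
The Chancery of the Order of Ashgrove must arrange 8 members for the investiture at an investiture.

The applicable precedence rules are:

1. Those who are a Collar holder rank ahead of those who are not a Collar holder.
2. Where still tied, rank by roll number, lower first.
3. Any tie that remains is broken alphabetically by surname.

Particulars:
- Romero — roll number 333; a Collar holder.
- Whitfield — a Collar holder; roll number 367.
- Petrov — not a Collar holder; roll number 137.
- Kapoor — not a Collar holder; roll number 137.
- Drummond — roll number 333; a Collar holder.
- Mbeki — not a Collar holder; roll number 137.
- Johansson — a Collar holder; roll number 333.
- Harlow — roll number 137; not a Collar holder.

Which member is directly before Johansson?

Drummond

By the first rule: Drummond, Johansson, Romero and Whitfield (each a Collar holder); then Harlow, Kapoor, Mbeki and Petrov (each not a Collar holder).
Among Drummond, Johansson, Romero and Whitfield, by roll number (lower first): Drummond, Johansson and Romero (333) before Whitfield (367).
Among Drummond, Johansson and Romero, alphabetically by surname: Drummond before Johansson before Romero.
Harlow, Kapoor, Mbeki and Petrov all have roll number 137, so the next rule applies.
Among Harlow, Kapoor, Mbeki and Petrov, alphabetically by surname: Harlow before Kapoor before Mbeki before Petrov.
Order: Drummond, Johansson, Romero, Whitfield, Harlow, Kapoor, Mbeki, Petrov.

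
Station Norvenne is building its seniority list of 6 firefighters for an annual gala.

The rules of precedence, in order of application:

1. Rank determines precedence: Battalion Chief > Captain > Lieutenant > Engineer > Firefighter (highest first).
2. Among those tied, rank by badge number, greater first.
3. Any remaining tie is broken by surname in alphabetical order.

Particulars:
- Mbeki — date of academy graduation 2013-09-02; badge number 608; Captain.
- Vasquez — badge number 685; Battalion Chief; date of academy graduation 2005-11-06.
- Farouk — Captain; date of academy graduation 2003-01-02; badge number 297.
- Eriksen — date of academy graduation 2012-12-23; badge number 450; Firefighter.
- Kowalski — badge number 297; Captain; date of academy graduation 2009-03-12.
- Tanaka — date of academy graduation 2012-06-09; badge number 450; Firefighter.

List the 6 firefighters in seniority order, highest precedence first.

By rank: Vasquez (Battalion Chief); then Mbeki, Farouk and Kowalski (Captain); then Eriksen and Tanaka (Firefighter).
Among Mbeki, Farouk and Kowalski, by badge number (higher first): Mbeki (608) before Farouk and Kowalski (297).
Among Farouk and Kowalski, alphabetically by surname: Farouk before Kowalski.
Eriksen and Tanaka both have badge number 450, so the next rule applies.
Among Eriksen and Tanaka, alphabetically by surname: Eriksen before Tanaka.
Full order: Vasquez, Mbeki, Farouk, Kowalski, Eriksen, Tanaka.

Vasquez, Mbeki, Farouk, Kowalski, Eriksen, Tanaka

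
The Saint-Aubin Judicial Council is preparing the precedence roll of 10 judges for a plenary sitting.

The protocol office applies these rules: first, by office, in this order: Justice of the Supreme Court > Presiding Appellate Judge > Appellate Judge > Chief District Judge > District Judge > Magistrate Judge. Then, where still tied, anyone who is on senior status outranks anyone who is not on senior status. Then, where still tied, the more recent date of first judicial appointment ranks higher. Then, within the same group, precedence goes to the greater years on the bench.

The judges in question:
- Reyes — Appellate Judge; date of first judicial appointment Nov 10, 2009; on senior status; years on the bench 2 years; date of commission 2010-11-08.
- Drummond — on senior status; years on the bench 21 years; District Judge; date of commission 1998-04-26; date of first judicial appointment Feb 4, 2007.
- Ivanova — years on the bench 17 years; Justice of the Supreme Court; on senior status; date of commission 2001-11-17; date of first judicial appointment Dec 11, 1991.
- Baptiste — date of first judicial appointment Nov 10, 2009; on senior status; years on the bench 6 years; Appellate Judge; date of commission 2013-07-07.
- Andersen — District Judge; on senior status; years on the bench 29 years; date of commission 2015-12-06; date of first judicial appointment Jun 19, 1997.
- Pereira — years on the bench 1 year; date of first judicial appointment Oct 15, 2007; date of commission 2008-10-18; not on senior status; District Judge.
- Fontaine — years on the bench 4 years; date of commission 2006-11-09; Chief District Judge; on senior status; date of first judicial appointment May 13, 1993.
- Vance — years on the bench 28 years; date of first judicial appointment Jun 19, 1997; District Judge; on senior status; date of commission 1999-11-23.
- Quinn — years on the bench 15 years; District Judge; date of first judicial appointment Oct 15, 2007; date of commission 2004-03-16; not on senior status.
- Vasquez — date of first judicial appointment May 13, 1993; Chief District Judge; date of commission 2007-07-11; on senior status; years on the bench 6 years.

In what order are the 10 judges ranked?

Ivanova, Baptiste, Reyes, Vasquez, Fontaine, Drummond, Andersen, Vance, Quinn, Pereira

By office: Ivanova (Justice of the Supreme Court); then Baptiste and Reyes (Appellate Judge); then Vasquez and Fontaine (Chief District Judge); then Drummond, Andersen, Vance, Quinn and Pereira (District Judge).
Baptiste and Reyes are each on senior status, so the next rule applies.
Baptiste and Reyes both have date of first judicial appointment Nov 10, 2009, so the next rule applies.
Among Baptiste and Reyes, by years on the bench (higher first): Baptiste (6 years) before Reyes (2 years).
Vasquez and Fontaine are each on senior status, so the next rule applies.
Vasquez and Fontaine both have date of first judicial appointment May 13, 1993, so the next rule applies.
Among Vasquez and Fontaine, by years on the bench (higher first): Vasquez (6 years) before Fontaine (4 years).
Among Drummond, Andersen, Vance, Quinn and Pereira, on senior status before not on senior status: Drummond, Andersen and Vance (on senior status) before Quinn and Pereira (not on senior status).
Among Drummond, Andersen and Vance, by date of first judicial appointment (later first): Drummond (Feb 4, 2007) before Andersen and Vance (Jun 19, 1997).
Among Andersen and Vance, by years on the bench (higher first): Andersen (29 years) before Vance (28 years).
Quinn and Pereira both have date of first judicial appointment Oct 15, 2007, so the next rule applies.
Among Quinn and Pereira, by years on the bench (higher first): Quinn (15 years) before Pereira (1 year).
Full order: Ivanova, Baptiste, Reyes, Vasquez, Fontaine, Drummond, Andersen, Vance, Quinn, Pereira.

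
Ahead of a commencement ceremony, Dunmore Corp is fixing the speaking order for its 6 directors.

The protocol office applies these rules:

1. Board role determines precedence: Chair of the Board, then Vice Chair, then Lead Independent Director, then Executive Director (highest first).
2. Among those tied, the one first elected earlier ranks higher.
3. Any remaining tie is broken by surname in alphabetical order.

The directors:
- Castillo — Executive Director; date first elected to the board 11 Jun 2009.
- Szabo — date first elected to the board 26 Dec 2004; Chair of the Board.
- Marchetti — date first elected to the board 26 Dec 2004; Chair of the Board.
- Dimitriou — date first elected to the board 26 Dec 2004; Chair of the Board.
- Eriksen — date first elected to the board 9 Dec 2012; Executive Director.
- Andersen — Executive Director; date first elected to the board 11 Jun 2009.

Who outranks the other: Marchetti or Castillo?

By board role: Dimitriou, Marchetti and Szabo (Chair of the Board); then Andersen, Castillo and Eriksen (Executive Director).
Dimitriou, Marchetti and Szabo all have date first elected to the board 26 Dec 2004, so the next rule applies.
Among Dimitriou, Marchetti and Szabo, alphabetically by surname: Dimitriou before Marchetti before Szabo.
Among Andersen, Castillo and Eriksen, by date first elected to the board (earlier first): Andersen and Castillo (11 Jun 2009) before Eriksen (9 Dec 2012).
Among Andersen and Castillo, alphabetically by surname: Andersen before Castillo.
So Marchetti takes precedence.

Marchetti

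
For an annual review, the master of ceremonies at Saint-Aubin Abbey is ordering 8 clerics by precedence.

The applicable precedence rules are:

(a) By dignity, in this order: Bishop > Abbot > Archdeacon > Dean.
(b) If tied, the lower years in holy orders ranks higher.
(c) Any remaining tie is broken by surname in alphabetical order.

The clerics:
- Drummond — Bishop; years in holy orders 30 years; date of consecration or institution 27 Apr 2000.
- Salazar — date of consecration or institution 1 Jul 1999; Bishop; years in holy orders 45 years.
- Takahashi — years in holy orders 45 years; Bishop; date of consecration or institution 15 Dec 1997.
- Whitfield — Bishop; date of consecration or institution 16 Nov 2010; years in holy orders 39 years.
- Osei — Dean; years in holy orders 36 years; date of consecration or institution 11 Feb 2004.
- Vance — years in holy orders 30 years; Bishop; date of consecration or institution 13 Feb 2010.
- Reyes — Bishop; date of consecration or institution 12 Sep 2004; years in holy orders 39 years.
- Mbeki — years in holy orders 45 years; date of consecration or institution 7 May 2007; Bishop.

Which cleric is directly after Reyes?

Whitfield

By dignity: Drummond, Vance, Reyes, Whitfield, Mbeki, Salazar and Takahashi (Bishop); then Osei (Dean).
Among Drummond, Vance, Reyes, Whitfield, Mbeki, Salazar and Takahashi, by years in holy orders (lower first): Drummond and Vance (30 years) before Reyes and Whitfield (39 years) before Mbeki, Salazar and Takahashi (45 years).
Among Drummond and Vance, alphabetically by surname: Drummond before Vance.
Among Reyes and Whitfield, alphabetically by surname: Reyes before Whitfield.
Among Mbeki, Salazar and Takahashi, alphabetically by surname: Mbeki before Salazar before Takahashi.
Order: Drummond, Vance, Reyes, Whitfield, Mbeki, Salazar, Takahashi, Osei.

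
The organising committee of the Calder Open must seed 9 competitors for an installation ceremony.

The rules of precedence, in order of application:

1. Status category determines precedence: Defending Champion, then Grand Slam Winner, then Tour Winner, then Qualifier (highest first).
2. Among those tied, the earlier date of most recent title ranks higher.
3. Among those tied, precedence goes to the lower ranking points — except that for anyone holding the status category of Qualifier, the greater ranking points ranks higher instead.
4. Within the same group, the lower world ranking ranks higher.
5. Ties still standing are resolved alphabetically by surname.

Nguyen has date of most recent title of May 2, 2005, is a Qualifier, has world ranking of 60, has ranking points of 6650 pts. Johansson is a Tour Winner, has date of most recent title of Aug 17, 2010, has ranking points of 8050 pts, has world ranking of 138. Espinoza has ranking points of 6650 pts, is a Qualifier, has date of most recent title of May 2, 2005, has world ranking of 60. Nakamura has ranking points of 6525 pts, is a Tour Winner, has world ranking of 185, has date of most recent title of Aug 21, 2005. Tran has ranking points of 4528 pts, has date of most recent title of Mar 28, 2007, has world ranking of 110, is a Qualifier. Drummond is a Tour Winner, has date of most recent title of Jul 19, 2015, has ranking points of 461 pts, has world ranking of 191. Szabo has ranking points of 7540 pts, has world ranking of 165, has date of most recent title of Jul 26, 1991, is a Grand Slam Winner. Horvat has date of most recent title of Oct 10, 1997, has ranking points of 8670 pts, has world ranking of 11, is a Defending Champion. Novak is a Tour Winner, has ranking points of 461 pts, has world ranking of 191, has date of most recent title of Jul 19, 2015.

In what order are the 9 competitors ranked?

By status category: Horvat (Defending Champion); then Szabo (Grand Slam Winner); then Nakamura, Johansson, Drummond and Novak (Tour Winner); then Espinoza, Nguyen and Tran (Qualifier).
Among Nakamura, Johansson, Drummond and Novak, by date of most recent title (earlier first): Nakamura (Aug 21, 2005) before Johansson (Aug 17, 2010) before Drummond and Novak (Jul 19, 2015).
Drummond and Novak both have ranking points 461 pts, so the next rule applies.
Drummond and Novak both have world ranking 191, so the next rule applies.
Among Drummond and Novak, alphabetically by surname: Drummond before Novak.
Among Espinoza, Nguyen and Tran, by date of most recent title (earlier first): Espinoza and Nguyen (May 2, 2005) before Tran (Mar 28, 2007).
Espinoza and Nguyen both have ranking points 6650 pts, so the next rule applies.
Espinoza and Nguyen both have world ranking 60, so the next rule applies.
Among Espinoza and Nguyen, alphabetically by surname: Espinoza before Nguyen.
Full order: Horvat, Szabo, Nakamura, Johansson, Drummond, Novak, Espinoza, Nguyen, Tran.

Horvat, Szabo, Nakamura, Johansson, Drummond, Novak, Espinoza, Nguyen, Tran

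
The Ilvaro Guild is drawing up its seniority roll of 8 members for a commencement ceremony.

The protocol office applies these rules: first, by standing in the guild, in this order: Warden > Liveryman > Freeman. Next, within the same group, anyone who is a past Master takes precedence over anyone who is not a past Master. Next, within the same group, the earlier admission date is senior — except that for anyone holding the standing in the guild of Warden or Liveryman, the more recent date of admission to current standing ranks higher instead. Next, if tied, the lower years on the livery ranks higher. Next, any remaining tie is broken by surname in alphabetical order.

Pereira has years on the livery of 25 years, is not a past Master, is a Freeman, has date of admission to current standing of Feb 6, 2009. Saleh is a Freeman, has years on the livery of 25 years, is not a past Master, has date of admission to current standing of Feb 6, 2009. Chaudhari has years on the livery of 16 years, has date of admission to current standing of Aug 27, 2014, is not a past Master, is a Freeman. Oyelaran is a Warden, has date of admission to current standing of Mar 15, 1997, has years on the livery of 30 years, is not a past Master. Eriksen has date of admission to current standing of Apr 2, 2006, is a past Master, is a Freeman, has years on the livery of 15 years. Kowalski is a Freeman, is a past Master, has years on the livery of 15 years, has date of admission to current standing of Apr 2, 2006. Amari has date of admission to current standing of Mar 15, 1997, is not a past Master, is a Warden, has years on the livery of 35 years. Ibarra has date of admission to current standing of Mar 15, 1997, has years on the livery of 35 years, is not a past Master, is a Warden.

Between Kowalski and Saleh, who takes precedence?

By standing in the guild: Oyelaran, Amari and Ibarra (Warden); then Eriksen, Kowalski, Pereira, Saleh and Chaudhari (Freeman).
Oyelaran, Amari and Ibarra are each not a past Master, so the next rule applies.
Oyelaran, Amari and Ibarra all have date of admission to current standing Mar 15, 1997, so the next rule applies.
Among Oyelaran, Amari and Ibarra, by years on the livery (lower first): Oyelaran (30 years) before Amari and Ibarra (35 years).
Among Amari and Ibarra, alphabetically by surname: Amari before Ibarra.
Among Eriksen, Kowalski, Pereira, Saleh and Chaudhari, a past Master before not a past Master: Eriksen and Kowalski (a past Master) before Pereira, Saleh and Chaudhari (not a past Master).
Eriksen and Kowalski both have date of admission to current standing Apr 2, 2006, so the next rule applies.
Eriksen and Kowalski both have years on the livery 15 years, so the next rule applies.
Among Eriksen and Kowalski, alphabetically by surname: Eriksen before Kowalski.
Among Pereira, Saleh and Chaudhari, by date of admission to current standing (earlier first): Pereira and Saleh (Feb 6, 2009) before Chaudhari (Aug 27, 2014).
Pereira and Saleh both have years on the livery 25 years, so the next rule applies.
Among Pereira and Saleh, alphabetically by surname: Pereira before Saleh.
So Kowalski takes precedence.

Kowalski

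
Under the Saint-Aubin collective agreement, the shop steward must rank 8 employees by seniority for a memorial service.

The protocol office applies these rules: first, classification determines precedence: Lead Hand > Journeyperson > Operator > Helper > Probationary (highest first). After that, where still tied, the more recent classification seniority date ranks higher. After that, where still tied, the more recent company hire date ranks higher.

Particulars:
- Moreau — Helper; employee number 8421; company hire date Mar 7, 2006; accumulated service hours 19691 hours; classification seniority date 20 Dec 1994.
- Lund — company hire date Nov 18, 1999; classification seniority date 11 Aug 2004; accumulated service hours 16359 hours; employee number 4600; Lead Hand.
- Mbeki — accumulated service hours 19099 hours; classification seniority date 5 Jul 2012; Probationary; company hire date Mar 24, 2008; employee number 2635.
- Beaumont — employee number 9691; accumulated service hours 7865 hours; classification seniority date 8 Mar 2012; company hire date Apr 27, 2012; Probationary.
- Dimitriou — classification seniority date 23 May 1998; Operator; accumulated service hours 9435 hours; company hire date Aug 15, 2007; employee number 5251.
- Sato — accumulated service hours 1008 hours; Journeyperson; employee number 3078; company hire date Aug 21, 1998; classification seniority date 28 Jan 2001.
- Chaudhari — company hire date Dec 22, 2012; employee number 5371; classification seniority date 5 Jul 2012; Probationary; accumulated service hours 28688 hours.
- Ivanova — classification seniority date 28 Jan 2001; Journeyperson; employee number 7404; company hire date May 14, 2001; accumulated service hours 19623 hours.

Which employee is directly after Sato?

By classification: Lund (Lead Hand); then Ivanova and Sato (Journeyperson); then Dimitriou (Operator); then Moreau (Helper); then Chaudhari, Mbeki and Beaumont (Probationary).
Ivanova and Sato both have classification seniority date 28 Jan 2001, so the next rule applies.
Among Ivanova and Sato, by company hire date (later first): Ivanova (May 14, 2001) before Sato (Aug 21, 1998).
Among Chaudhari, Mbeki and Beaumont, by classification seniority date (later first): Chaudhari and Mbeki (5 Jul 2012) before Beaumont (8 Mar 2012).
Among Chaudhari and Mbeki, by company hire date (later first): Chaudhari (Dec 22, 2012) before Mbeki (Mar 24, 2008).
Order: Lund, Ivanova, Sato, Dimitriou, Moreau, Chaudhari, Mbeki, Beaumont.

Dimitriou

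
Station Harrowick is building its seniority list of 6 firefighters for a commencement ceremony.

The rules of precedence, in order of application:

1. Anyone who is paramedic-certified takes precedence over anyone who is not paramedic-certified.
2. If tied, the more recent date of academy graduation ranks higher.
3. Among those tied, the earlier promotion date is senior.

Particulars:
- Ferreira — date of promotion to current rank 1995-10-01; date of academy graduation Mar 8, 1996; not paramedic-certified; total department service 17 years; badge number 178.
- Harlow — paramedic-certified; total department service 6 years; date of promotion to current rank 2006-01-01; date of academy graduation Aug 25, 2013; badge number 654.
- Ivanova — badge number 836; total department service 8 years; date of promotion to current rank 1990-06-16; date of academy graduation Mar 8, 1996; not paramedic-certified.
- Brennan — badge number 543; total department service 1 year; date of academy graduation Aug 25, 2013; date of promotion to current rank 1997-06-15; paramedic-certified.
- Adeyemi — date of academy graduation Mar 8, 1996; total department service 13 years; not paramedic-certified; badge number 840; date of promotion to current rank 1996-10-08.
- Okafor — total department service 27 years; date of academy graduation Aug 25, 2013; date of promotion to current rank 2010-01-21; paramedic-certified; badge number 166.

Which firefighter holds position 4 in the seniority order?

By the first rule: Brennan, Harlow and Okafor (each paramedic-certified); then Ivanova, Ferreira and Adeyemi (each not paramedic-certified).
Brennan, Harlow and Okafor all have date of academy graduation Aug 25, 2013, so the next rule applies.
Among Brennan, Harlow and Okafor, by date of promotion to current rank (earlier first): Brennan (1997-06-15) before Harlow (2006-01-01) before Okafor (2010-01-21).
Ivanova, Ferreira and Adeyemi all have date of academy graduation Mar 8, 1996, so the next rule applies.
Among Ivanova, Ferreira and Adeyemi, by date of promotion to current rank (earlier first): Ivanova (1990-06-16) before Ferreira (1995-10-01) before Adeyemi (1996-10-08).
Order: Brennan, Harlow, Okafor, Ivanova, Ferreira, Adeyemi.

Ivanova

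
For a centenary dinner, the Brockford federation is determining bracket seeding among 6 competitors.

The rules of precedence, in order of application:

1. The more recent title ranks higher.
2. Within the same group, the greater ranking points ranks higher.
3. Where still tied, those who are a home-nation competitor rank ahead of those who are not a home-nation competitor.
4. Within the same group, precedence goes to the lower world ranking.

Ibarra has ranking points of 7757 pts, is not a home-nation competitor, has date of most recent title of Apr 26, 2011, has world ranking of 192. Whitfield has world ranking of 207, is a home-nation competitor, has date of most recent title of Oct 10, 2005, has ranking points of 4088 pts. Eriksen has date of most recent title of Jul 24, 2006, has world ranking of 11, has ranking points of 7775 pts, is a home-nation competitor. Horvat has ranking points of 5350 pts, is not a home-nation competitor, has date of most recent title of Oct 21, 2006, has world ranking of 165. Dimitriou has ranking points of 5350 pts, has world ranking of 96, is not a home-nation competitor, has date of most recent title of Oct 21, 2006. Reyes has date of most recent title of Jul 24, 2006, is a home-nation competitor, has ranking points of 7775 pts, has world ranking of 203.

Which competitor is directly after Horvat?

Eriksen

By date of most recent title (later first): Ibarra (Apr 26, 2011); then Dimitriou and Horvat (both Oct 21, 2006); then Eriksen and Reyes (both Jul 24, 2006); then Whitfield (Oct 10, 2005).
Dimitriou and Horvat both have ranking points 5350 pts, so the next rule applies.
Dimitriou and Horvat are each not a home-nation competitor, so the next rule applies.
Among Dimitriou and Horvat, by world ranking (lower first): Dimitriou (96) before Horvat (165).
Eriksen and Reyes both have ranking points 7775 pts, so the next rule applies.
Eriksen and Reyes are each a home-nation competitor, so the next rule applies.
Among Eriksen and Reyes, by world ranking (lower first): Eriksen (11) before Reyes (203).
Order: Ibarra, Dimitriou, Horvat, Eriksen, Reyes, Whitfield.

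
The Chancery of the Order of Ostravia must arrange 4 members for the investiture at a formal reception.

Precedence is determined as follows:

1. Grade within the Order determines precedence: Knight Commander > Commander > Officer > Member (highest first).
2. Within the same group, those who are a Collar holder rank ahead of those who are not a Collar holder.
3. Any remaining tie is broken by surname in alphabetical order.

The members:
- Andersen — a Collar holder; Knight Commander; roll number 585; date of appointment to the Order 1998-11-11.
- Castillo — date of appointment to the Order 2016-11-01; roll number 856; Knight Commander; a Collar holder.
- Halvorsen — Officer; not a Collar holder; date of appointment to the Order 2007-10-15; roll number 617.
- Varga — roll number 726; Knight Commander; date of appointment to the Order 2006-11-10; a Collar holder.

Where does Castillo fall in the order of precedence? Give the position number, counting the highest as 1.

2

By grade within the Order: Andersen, Castillo and Varga (Knight Commander); then Halvorsen (Officer).
Andersen, Castillo and Varga are each a Collar holder, so the next rule applies.
Among Andersen, Castillo and Varga, alphabetically by surname: Andersen before Castillo before Varga.
Order: Andersen, Castillo, Varga, Halvorsen. So position 2.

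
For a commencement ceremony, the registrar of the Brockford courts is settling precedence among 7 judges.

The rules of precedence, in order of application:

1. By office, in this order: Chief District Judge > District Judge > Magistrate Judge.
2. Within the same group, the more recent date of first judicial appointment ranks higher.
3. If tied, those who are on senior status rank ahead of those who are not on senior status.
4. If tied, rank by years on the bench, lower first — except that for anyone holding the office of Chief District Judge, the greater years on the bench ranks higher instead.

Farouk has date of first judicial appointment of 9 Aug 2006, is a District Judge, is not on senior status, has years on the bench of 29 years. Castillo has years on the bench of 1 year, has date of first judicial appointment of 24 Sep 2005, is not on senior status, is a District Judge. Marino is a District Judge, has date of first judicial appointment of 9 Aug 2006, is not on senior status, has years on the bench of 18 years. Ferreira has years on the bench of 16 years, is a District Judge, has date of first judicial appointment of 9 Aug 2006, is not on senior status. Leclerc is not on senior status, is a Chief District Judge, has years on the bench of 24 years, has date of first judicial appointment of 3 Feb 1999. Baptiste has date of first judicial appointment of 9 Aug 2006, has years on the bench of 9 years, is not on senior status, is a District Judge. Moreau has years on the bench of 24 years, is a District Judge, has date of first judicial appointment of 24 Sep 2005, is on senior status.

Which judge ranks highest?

By office: Leclerc (Chief District Judge); then Baptiste, Ferreira, Marino, Farouk, Moreau and Castillo (District Judge).
Among Baptiste, Ferreira, Marino, Farouk, Moreau and Castillo, by date of first judicial appointment (later first): Baptiste, Ferreira, Marino and Farouk (9 Aug 2006) before Moreau and Castillo (24 Sep 2005).
Baptiste, Ferreira, Marino and Farouk are each not on senior status, so the next rule applies.
Among Baptiste, Ferreira, Marino and Farouk, by years on the bench (lower first): Baptiste (9 years) before Ferreira (16 years) before Marino (18 years) before Farouk (29 years).
Among Moreau and Castillo, on senior status before not on senior status: Moreau (on senior status) before Castillo (not on senior status).
Order: Leclerc, Baptiste, Ferreira, Marino, Farouk, Moreau, Castillo.

Leclerc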